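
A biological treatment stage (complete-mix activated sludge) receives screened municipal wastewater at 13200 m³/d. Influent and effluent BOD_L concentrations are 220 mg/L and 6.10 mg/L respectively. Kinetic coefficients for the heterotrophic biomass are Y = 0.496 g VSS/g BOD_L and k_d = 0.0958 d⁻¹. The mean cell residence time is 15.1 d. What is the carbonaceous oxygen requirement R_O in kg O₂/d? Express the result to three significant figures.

R_O ≈ 2010 kg O₂/d

Correct the yield for decay: Y_obs = Y/(1 + k_d θ_c) = 0.496 / (1 + 0.0958 × 15.1) = 0.496 / 2.447 = 0.2027.
Substrate removed = Q·(S₀ − S) = 13200 m³/d × (220 − 6.10) g/m³ = 2.82×10^6 g/d = 2823 kg/d.
P_X = Y_obs·Q·(S₀ − S) = 0.2027 × 2823 = 572.4 kg VSS/d.
R_O = Q·(S₀ − S) − 1.42·P_X = 2823 − 1.42 × 572.4 = 2011 kg O₂/d.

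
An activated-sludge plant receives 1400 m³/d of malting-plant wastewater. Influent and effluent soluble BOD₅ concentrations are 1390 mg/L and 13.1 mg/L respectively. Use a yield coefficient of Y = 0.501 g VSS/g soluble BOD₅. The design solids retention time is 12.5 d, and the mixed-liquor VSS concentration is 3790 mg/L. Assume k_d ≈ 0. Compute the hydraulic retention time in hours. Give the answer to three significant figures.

τ ≈ 54.6 h

V·X = Y·Q·ΔS·θ_c gives V = 0.501 × 1400 × (1390 − 13.1) × 12.5 / 3790 = 3185 m³.
HRT = V/Q = 3185 m³ / 1400 m³·d⁻¹ = 2.275 d × 24 = 54.60 h.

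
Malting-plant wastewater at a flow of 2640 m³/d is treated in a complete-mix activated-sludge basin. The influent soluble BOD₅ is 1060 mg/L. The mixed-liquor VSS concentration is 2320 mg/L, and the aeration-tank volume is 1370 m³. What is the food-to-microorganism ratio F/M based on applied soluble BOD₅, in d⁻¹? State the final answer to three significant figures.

F/M ≈ 0.880 d⁻¹

Food-to-microorganism ratio F/M = Q S₀ / (V X) = 2640 × 1060 / (1370 × 2320) = 0.8804 d⁻¹.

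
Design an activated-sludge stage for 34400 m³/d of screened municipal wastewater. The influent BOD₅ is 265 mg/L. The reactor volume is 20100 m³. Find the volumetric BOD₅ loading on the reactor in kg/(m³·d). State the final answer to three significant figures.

L_v = Q S₀ / V = 34400 × 265 × 10⁻³ / 20100 = 0.4535 kg/(m³·d).

L_v ≈ 0.454 kg BOD₅/(m³·d)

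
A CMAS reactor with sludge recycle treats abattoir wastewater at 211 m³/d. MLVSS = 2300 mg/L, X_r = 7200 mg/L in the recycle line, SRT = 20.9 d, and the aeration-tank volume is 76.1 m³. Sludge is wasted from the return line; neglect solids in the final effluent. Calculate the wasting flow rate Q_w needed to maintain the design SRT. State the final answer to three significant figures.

Q_w ≈ 1.16 m³/d

Wasting from the return line (neglecting effluent solids): Q_w = V·X / (θ_c·X_r) = 76.10 × 2300 / (20.9 × 7200) = 1.163 m³/d.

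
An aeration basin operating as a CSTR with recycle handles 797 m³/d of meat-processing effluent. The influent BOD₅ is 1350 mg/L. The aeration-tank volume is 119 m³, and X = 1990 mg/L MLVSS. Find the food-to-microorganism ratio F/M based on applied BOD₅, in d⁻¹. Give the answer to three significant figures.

F/M ≈ 4.54 d⁻¹

F/M = Q·S₀ / (V·X) = 797 × 1350 / (119.0 × 1990) = 4.544 g BOD₅·(g VSS·d)⁻¹.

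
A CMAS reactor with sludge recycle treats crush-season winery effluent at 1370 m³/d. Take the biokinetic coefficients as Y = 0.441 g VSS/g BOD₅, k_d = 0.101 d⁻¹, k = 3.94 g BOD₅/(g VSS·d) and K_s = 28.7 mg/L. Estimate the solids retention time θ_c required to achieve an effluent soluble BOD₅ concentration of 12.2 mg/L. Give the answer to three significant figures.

θ_c ≈ 2.40 d

At the target effluent, Y k S/(K_s+S) = 0.441×3.94×12.2/40.90 = 0.5183 d⁻¹.
Then 1/θ_c = μ − k_d = 0.5183 − 0.101 = 0.4173 d⁻¹, giving θ_c = 2.396 d.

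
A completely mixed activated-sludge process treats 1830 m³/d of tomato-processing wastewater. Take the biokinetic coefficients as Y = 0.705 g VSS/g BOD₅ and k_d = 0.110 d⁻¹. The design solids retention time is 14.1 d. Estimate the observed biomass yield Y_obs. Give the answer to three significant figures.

Y_obs = Y / (1 + k_d θ_c) = 0.705 / (1 + 0.110 × 14.1) = 0.705 / 2.551 = 0.2764.

Y_obs ≈ 0.276 g VSS/g BOD₅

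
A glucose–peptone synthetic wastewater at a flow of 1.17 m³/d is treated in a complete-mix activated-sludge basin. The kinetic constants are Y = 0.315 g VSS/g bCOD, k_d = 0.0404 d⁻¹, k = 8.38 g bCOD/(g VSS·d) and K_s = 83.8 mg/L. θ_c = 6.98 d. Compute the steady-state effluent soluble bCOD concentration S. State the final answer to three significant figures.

S ≈ 6.27 mg/L

For a completely mixed reactor with recycle the Lawrence–McCarty relation gives S = K_s·(1 + k_d·θ_c) / [θ_c·(Y·k − k_d) − 1] = 83.8 × (1 + 0.0404 × 6.98) / [6.98 × (0.315 × 8.38 − 0.0404) − 1] = 107.4 / 17.14 = 6.267 mg/L.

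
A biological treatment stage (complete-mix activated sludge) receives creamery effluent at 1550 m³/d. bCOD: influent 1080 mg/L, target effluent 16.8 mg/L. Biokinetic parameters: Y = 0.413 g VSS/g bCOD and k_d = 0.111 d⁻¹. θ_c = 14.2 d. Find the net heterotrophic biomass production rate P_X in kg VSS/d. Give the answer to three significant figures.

Y_obs = Y / (1 + k_d θ_c) = 0.413 / (1 + 0.111 × 14.2) = 0.413 / 2.576 = 0.1603.
Mass of bCOD removed per day: Q(S₀ − S) = 1550 × 1063 g/m³ = 1648 kg/d.
P_X = Y_obs · Q(S₀ − S) = 0.1603 × 1648 = 264.2 kg VSS/d.

P_X ≈ 264 kg VSS/d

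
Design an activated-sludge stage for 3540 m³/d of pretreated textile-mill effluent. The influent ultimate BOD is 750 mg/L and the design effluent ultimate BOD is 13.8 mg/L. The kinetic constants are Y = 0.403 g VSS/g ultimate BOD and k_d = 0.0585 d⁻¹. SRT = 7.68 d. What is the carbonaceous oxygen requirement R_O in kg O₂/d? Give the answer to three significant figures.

Y_obs = Y / (1 + k_d θ_c) = 0.403 / (1 + 0.0585 × 7.68) = 0.403 / 1.449 = 0.2781.
ΔS = 750 − 13.8 = 736.2 mg/L, so the substrate removal rate is 3540 × 736.2/1000 = 2606 kg ultimate BOD/d.
Net sludge production P_X = 0.2781 × 2606 = 724.7 kg VSS/d.
R_O = Q·(S₀ − S) − 1.42·P_X = 2606 − 1.42 × 724.7 = 1577 kg O₂/d.

R_O ≈ 1580 kg O₂/d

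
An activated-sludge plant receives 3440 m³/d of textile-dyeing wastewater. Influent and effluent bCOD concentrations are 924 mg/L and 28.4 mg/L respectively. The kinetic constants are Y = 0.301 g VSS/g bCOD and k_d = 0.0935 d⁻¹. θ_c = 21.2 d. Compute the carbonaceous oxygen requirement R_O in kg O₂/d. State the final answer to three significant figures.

R_O ≈ 2640 kg O₂/d

The observed yield is Y_obs = Y/(1 + k_d·θ_c) = 0.301 / (1 + 0.0935 × 21.2) = 0.301 / 2.982 = 0.1009 g VSS per g bCOD removed.
Mass of bCOD removed per day: Q(S₀ − S) = 3440 × 895.6 g/m³ = 3081 kg/d.
P_X = Y_obs·Q·(S₀ − S) = 0.1009 × 3081 = 311.0 kg VSS/d.
R_O = Q·ΔS − 1.42 P_X = 3081 − 441.6 = 2639 kg O₂/d.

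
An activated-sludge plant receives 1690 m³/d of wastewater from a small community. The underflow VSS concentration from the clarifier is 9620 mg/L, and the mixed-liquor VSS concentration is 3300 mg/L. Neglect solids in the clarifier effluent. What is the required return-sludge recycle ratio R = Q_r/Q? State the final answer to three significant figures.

R = Q_r/Q = X/(X_r − X) = 3300 / (9620 − 3300) = 0.5222.

R ≈ 0.522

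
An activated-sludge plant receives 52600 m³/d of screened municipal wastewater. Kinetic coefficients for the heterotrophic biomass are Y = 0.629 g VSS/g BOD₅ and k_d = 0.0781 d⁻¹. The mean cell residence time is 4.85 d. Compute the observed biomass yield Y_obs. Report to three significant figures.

Y_obs ≈ 0.456 g VSS/g BOD₅

Observed yield with endogenous decay: Y_obs = Y / (1 + k_d·θ_c) = 0.629 / (1 + 0.0781 × 4.85) = 0.629 / 1.379 = 0.4562 g VSS/g BOD₅.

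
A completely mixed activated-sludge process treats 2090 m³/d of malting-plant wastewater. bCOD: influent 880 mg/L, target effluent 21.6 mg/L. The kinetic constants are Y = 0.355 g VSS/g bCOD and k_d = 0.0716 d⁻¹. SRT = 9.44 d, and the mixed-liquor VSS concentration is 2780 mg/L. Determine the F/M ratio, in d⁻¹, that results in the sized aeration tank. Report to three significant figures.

F/M ≈ 0.513 d⁻¹

Steady-state biomass mass balance: V·X·(1 + k_d·θ_c) = Y·Q·(S₀ − S)·θ_c, so V = 0.355 × 2090 × (880 − 21.6) × 9.44 / [2780 × (1 + 0.0716 × 9.44)] = 6.01×10^6 / 4659 = 1290 m³.
Food-to-microorganism ratio F/M = Q S₀ / (V X) = 2090 × 880 / (1290 × 2780) = 0.5127 d⁻¹.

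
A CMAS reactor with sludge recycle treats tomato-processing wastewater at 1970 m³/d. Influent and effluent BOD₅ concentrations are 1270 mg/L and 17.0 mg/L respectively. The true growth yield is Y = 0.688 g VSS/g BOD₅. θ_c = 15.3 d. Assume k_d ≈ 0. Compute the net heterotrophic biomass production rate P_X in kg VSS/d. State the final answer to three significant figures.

P_X ≈ 1700 kg VSS/d

No decay correction is needed, so Y_obs = Y = 0.688.
Q·(S₀ − S) = 1970 × (1270 − 17.0) × 10⁻³ = 2468 kg/d removed.
P_X = Y_obs · Q(S₀ − S) = 0.6880 × 2468 = 1698 kg VSS/d.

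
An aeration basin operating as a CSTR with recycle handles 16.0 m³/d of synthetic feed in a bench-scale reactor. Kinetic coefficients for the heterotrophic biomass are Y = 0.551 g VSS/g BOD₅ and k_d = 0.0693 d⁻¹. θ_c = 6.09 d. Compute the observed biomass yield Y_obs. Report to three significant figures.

Y_obs ≈ 0.387 g VSS/g BOD₅

Observed yield with endogenous decay: Y_obs = Y / (1 + k_d·θ_c) = 0.551 / (1 + 0.0693 × 6.09) = 0.551 / 1.422 = 0.3875 g VSS/g BOD₅.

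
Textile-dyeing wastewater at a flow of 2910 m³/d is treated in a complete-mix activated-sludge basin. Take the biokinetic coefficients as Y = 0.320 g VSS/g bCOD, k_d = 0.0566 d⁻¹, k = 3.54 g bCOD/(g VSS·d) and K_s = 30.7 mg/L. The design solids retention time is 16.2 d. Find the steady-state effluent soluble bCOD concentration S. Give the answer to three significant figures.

For a completely mixed reactor with recycle the Lawrence–McCarty relation gives S = K_s·(1 + k_d·θ_c) / [θ_c·(Y·k − k_d) − 1] = 30.7 × (1 + 0.0566 × 16.2) / [16.2 × (0.320 × 3.54 − 0.0566) − 1] = 58.85 / 16.43 = 3.581 mg/L.

S ≈ 3.58 mg/L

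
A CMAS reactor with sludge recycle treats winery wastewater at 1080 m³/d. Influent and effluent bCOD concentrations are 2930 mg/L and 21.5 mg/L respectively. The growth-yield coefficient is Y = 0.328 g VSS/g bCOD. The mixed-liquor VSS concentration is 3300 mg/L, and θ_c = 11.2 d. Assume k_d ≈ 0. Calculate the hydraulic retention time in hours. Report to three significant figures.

τ ≈ 77.7 h

V·X = Y·Q·ΔS·θ_c gives V = 0.328 × 1080 × (2930 − 21.5) × 11.2 / 3300 = 3497 m³.
τ = V/Q = 3497/1080 = 3.238 d, or 77.71 h.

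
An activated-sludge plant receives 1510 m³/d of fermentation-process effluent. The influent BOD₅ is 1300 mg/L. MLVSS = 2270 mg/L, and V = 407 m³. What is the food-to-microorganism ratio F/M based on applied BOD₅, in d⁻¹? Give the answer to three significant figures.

F/M ≈ 2.12 d⁻¹

F/M = applied load / biomass = Q·S₀/(V·X) = 1510 × 1300 / (407.0 × 2270) = 2.125 d⁻¹.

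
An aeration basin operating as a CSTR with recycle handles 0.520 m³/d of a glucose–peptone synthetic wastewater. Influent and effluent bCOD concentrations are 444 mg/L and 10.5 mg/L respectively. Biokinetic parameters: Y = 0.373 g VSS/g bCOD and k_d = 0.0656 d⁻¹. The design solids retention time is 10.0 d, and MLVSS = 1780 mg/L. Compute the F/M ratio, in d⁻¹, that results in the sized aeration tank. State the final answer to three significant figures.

F/M ≈ 0.455 d⁻¹

From the SRT design equation V = Y Q (S₀−S) θ_c / [X (1 + k_d θ_c)] = 0.373 × 0.520 × (444 − 10.5) × 10.0 / [1780 × (1 + 0.0656 × 10.0)] = 8.41×10^2 / 2948 = 0.2852 m³.
Food-to-microorganism ratio F/M = Q S₀ / (V X) = 0.520 × 444 / (0.2852 × 1780) = 0.4547 d⁻¹.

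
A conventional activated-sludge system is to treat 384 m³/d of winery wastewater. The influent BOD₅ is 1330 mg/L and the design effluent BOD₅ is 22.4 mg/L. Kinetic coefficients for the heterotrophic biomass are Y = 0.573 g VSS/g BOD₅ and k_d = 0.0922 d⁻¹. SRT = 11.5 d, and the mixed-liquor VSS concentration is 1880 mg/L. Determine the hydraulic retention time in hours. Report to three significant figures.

τ ≈ 53.4 h

From the SRT design equation V = Y Q (S₀−S) θ_c / [X (1 + k_d θ_c)] = 0.573 × 384 × (1330 − 22.4) × 11.5 / [1880 × (1 + 0.0922 × 11.5)] = 3.31×10^6 / 3873 = 854.2 m³.
τ = V/Q = 854.2/384 = 2.225 d, or 53.39 h.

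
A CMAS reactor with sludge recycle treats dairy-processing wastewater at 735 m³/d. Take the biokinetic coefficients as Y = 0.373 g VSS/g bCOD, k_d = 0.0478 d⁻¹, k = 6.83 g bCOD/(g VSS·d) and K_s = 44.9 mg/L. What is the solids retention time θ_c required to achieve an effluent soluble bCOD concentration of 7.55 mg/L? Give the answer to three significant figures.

From 1/θ_c = Y·k·S/(K_s + S) − k_d: Y·k·S/(K_s+S) = 0.373 × 6.83 × 7.55 / (44.9 + 7.55) = 0.3667 d⁻¹.
1/θ_c = 0.3667 − 0.0478 = 0.3189 d⁻¹, so θ_c = 3.136 d.

θ_c ≈ 3.14 d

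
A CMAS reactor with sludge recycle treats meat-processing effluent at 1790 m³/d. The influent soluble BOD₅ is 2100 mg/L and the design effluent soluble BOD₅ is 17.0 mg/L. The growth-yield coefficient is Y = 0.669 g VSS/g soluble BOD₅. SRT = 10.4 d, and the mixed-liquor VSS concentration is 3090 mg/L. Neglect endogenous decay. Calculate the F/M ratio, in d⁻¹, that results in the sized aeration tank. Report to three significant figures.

With k_d = 0 the design equation reduces to V = Y Q (S₀−S) θ_c / X = 0.669 × 1790 × (2100 − 17.0) × 10.4 / 3090 = 8395 m³.
F/M = applied load / biomass = Q·S₀/(V·X) = 1790 × 2100 / (8395 × 3090) = 0.1449 d⁻¹.

F/M ≈ 0.145 d⁻¹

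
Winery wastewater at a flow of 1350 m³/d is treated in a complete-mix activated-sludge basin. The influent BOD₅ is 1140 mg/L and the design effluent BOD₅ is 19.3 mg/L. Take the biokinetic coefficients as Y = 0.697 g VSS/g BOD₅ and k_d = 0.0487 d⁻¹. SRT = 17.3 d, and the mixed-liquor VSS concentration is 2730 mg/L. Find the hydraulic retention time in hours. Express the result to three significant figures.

τ ≈ 64.5 h

From the SRT design equation V = Y Q (S₀−S) θ_c / [X (1 + k_d θ_c)] = 0.697 × 1350 × (1140 − 19.3) × 17.3 / [2730 × (1 + 0.0487 × 17.3)] = 1.82×10^7 / 5030 = 3627 m³.
HRT = V/Q = 3627 m³ / 1350 m³·d⁻¹ = 2.687 d × 24 = 64.48 h.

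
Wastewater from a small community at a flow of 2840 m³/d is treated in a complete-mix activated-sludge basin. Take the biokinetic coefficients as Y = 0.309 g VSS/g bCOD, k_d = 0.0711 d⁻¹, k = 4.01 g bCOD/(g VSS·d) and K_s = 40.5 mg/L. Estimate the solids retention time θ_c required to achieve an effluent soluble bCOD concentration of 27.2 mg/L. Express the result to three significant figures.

θ_c ≈ 2.34 d

At the target effluent, Y k S/(K_s+S) = 0.309×4.01×27.2/67.70 = 0.4978 d⁻¹.
θ_c = 1/(μ − k_d) = 1/(0.4978 − 0.0711) = 1/0.4267 = 2.343 d.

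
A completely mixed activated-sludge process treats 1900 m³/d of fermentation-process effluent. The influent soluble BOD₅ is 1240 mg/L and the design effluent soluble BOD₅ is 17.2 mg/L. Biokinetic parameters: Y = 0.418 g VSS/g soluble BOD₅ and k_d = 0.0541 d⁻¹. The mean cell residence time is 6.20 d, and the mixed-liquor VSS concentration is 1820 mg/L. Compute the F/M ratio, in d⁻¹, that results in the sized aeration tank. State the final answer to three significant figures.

Steady-state biomass mass balance: V·X·(1 + k_d·θ_c) = Y·Q·(S₀ − S)·θ_c, so V = 0.418 × 1900 × (1240 − 17.2) × 6.20 / [1820 × (1 + 0.0541 × 6.20)] = 6.02×10^6 / 2430 = 2477 m³.
F/M = applied load / biomass = Q·S₀/(V·X) = 1900 × 1240 / (2477 × 1820) = 0.5225 d⁻¹.

F/M ≈ 0.523 d⁻¹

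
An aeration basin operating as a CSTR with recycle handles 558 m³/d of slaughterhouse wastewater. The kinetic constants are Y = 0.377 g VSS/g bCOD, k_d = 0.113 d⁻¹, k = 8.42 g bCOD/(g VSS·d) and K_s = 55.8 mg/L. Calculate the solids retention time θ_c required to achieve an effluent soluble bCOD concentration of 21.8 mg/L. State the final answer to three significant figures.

θ_c ≈ 1.28 d

From 1/θ_c = Y·k·S/(K_s + S) − k_d: Y·k·S/(K_s+S) = 0.377 × 8.42 × 21.8 / (55.8 + 21.8) = 0.8918 d⁻¹.
1/θ_c = 0.8918 − 0.113 = 0.7788 d⁻¹, so θ_c = 1.284 d.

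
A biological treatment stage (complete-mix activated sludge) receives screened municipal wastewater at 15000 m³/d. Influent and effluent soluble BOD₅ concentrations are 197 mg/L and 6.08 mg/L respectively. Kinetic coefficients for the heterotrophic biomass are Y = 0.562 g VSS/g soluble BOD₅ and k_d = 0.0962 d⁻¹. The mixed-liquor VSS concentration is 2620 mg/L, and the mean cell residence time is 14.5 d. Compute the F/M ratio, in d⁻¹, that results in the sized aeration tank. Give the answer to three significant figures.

Rearranging the biomass balance for a CMAS with decay, V = Y·Q·ΔS·θ_c / [X·(1+k_d θ_c)] = 0.562 × 15000 × (197 − 6.08) × 14.5 / [2620 × (1 + 0.0962 × 14.5)] = 2.33×10^7 / 6275 = 3719 m³.
F/M = Q·S₀ / (V·X) = 15000 × 197 / (3719 × 2620) = 0.3032 g soluble BOD₅·(g VSS·d)⁻¹.

F/M ≈ 0.303 d⁻¹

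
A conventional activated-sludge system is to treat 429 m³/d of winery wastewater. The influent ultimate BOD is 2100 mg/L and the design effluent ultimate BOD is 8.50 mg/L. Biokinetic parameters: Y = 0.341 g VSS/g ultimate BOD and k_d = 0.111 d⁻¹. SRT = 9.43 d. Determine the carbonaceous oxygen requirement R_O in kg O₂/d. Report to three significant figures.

The observed yield is Y_obs = Y/(1 + k_d·θ_c) = 0.341 / (1 + 0.111 × 9.43) = 0.341 / 2.047 = 0.1666 g VSS per g ultimate BOD removed.
Mass of ultimate BOD removed per day: Q(S₀ − S) = 429 × 2092 g/m³ = 897.3 kg/d.
P_X = Y_obs·Q·(S₀ − S) = 0.1666 × 897.3 = 149.5 kg VSS/d.
Carbonaceous O₂ demand = substrate oxidised − cell-mass equivalent = 897.3 − 1.42 × 149.5 = 685.0 kg O₂/d.

R_O ≈ 685 kg O₂/d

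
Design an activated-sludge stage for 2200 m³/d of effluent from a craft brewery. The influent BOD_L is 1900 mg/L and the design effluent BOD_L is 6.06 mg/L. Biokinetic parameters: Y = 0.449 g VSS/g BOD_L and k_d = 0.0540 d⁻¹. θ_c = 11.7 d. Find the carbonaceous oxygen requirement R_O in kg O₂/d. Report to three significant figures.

R_O ≈ 2540 kg O₂/d

Correct the yield for decay: Y_obs = Y/(1 + k_d θ_c) = 0.449 / (1 + 0.0540 × 11.7) = 0.449 / 1.632 = 0.2752.
Mass of BOD_L removed per day: Q(S₀ − S) = 2200 × 1894 g/m³ = 4167 kg/d.
Net sludge production P_X = 0.2752 × 4167 = 1146 kg VSS/d.
Carbonaceous O₂ demand = substrate oxidised − cell-mass equivalent = 4167 − 1.42 × 1146 = 2539 kg O₂/d.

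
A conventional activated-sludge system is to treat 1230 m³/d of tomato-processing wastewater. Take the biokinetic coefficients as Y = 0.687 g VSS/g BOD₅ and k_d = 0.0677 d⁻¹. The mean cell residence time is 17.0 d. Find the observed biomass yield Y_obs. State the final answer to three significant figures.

Y_obs ≈ 0.319 g VSS/g BOD₅

Observed yield with endogenous decay: Y_obs = Y / (1 + k_d·θ_c) = 0.687 / (1 + 0.0677 × 17.0) = 0.687 / 2.151 = 0.3194 g VSS/g BOD₅.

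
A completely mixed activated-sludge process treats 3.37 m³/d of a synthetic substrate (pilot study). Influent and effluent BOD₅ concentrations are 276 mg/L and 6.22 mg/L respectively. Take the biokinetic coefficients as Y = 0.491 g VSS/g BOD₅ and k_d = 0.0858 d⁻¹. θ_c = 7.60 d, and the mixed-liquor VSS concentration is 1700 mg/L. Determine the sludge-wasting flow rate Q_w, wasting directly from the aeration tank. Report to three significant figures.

Q_w ≈ 0.159 m³/d

From the SRT design equation V = Y Q (S₀−S) θ_c / [X (1 + k_d θ_c)] = 0.491 × 3.37 × (276 − 6.22) × 7.60 / [1700 × (1 + 0.0858 × 7.60)] = 3.39×10^3 / 2809 = 1.208 m³.
Wasting from the aeration tank: Q_w = V / θ_c = 1.208 / 7.60 = 0.1589 m³/d.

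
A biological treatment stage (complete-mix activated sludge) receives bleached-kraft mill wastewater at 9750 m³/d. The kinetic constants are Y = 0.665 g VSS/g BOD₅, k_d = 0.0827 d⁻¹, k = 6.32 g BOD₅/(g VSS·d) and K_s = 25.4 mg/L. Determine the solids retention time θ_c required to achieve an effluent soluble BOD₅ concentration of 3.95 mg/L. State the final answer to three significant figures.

θ_c ≈ 2.07 d

Specific growth rate at S = 3.95 mg/L: μ = YkS/(K_s+S) = 0.665·6.32·3.95/(25.4+3.95) = 0.5656 d⁻¹.
Then 1/θ_c = μ − k_d = 0.5656 − 0.0827 = 0.4829 d⁻¹, giving θ_c = 2.071 d.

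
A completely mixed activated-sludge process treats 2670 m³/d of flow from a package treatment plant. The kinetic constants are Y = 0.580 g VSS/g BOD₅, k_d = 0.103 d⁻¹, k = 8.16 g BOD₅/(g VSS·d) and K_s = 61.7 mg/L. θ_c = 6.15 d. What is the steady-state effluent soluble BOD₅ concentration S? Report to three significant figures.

S ≈ 3.67 mg/L

For a completely mixed reactor with recycle the Lawrence–McCarty relation gives S = K_s·(1 + k_d·θ_c) / [θ_c·(Y·k − k_d) − 1] = 61.7 × (1 + 0.103 × 6.15) / [6.15 × (0.580 × 8.16 − 0.103) − 1] = 100.8 / 27.47 = 3.668 mg/L.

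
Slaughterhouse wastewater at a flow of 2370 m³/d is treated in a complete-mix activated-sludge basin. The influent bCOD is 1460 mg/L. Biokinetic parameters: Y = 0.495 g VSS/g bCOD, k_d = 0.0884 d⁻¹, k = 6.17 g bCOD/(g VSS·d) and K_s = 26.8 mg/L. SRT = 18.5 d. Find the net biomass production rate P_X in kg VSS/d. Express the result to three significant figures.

P_X ≈ 649 kg VSS/d

From the Monod/SRT balance for a CMAS, S = K_s·(1+k_d θ_c)/[θ_c·(Y k − k_d) − 1] = 26.8 × (1 + 0.0884 × 18.5) / [18.5 × (0.495 × 6.17 − 0.0884) − 1] = 70.63 / 53.87 = 1.311 mg/L.
Y_obs = Y / (1 + k_d θ_c) = 0.495 / (1 + 0.0884 × 18.5) = 0.495 / 2.635 = 0.1878.
Mass of bCOD removed per day: Q(S₀ − S) = 2370 × 1459 g/m³ = 3457 kg/d.
P_X = Y_obs · Q(S₀ − S) = 0.1878 × 3457 = 649.3 kg VSS/d.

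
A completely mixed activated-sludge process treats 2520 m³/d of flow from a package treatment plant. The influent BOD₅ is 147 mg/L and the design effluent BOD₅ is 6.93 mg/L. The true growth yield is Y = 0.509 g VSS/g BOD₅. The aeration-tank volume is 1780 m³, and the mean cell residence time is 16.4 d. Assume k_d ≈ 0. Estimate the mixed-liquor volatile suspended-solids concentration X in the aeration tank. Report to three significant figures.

From V·X = Y·Q·(S₀ − S)·θ_c (decay neglected): X = 0.509 × 2520 × (147 − 6.93) × 16.4 / 1780 = 1655 mg/L.

X ≈ 1660 mg/L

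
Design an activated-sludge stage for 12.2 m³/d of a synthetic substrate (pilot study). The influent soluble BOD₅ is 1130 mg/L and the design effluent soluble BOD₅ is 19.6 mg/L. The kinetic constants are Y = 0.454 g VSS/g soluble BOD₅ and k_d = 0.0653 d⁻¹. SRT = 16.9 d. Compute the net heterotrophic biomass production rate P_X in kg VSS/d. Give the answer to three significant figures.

The observed yield is Y_obs = Y/(1 + k_d·θ_c) = 0.454 / (1 + 0.0653 × 16.9) = 0.454 / 2.104 = 0.2158 g VSS per g soluble BOD₅ removed.
Q·(S₀ − S) = 12.2 × (1130 − 19.6) × 10⁻³ = 13.55 kg/d removed.
So the net sludge growth is P_X = 0.2158 × 13.55 = 2.924 kg VSS/d.

P_X ≈ 2.92 kg VSS/d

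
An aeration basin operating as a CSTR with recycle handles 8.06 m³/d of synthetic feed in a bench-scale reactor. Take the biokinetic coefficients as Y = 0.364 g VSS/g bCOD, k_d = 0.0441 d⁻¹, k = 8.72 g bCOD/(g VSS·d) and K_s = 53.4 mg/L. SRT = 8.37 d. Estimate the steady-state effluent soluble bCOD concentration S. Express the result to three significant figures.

S ≈ 2.90 mg/L

For a completely mixed reactor with recycle the Lawrence–McCarty relation gives S = K_s·(1 + k_d·θ_c) / [θ_c·(Y·k − k_d) − 1] = 53.4 × (1 + 0.0441 × 8.37) / [8.37 × (0.364 × 8.72 − 0.0441) − 1] = 73.11 / 25.20 = 2.901 mg/L.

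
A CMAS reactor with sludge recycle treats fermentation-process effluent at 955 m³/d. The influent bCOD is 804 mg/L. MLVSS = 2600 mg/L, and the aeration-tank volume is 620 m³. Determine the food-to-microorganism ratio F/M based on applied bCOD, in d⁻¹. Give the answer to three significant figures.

F/M ≈ 0.476 d⁻¹

Food-to-microorganism ratio F/M = Q S₀ / (V X) = 955 × 804 / (620.0 × 2600) = 0.4763 d⁻¹.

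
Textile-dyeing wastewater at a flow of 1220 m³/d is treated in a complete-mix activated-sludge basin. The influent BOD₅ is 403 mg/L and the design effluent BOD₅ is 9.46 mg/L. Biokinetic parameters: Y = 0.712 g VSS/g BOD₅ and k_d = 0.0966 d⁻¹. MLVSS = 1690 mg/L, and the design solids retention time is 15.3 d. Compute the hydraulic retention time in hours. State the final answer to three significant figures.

Steady-state biomass mass balance: V·X·(1 + k_d·θ_c) = Y·Q·(S₀ − S)·θ_c, so V = 0.712 × 1220 × (403 − 9.46) × 15.3 / [1690 × (1 + 0.0966 × 15.3)] = 5.23×10^6 / 4188 = 1249 m³.
Hydraulic retention time τ = V/Q = 1249 / 1220 = 1.024 d = 24.57 h.

τ ≈ 24.6 h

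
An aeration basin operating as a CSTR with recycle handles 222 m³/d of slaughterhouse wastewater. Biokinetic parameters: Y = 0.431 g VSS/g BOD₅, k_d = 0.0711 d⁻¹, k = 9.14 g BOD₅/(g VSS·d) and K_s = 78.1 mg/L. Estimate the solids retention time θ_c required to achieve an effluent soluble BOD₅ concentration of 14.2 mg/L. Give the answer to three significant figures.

θ_c ≈ 1.87 d

At the target effluent, Y k S/(K_s+S) = 0.431×9.14×14.2/92.30 = 0.6061 d⁻¹.
Then 1/θ_c = μ − k_d = 0.6061 − 0.0711 = 0.5350 d⁻¹, giving θ_c = 1.869 d.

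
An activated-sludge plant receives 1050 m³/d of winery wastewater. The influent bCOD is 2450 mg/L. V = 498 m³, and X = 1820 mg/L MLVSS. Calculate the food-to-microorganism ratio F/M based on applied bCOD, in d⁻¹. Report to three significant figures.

F/M ≈ 2.84 d⁻¹

F/M = applied load / biomass = Q·S₀/(V·X) = 1050 × 2450 / (498.0 × 1820) = 2.838 d⁻¹.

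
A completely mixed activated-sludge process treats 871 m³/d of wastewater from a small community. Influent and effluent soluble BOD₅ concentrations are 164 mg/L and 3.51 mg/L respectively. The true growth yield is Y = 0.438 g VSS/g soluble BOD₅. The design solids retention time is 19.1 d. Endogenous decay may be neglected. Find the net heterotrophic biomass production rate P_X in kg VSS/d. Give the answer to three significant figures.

With endogenous decay neglected, the observed yield equals the true yield: Y_obs = Y = 0.438 g VSS/g soluble BOD₅.
Substrate removed = Q·(S₀ − S) = 871 m³/d × (164 − 3.51) g/m³ = 1.4×10^5 g/d = 139.8 kg/d.
So the net sludge growth is P_X = 0.4380 × 139.8 = 61.23 kg VSS/d.

P_X ≈ 61.2 kg VSS/d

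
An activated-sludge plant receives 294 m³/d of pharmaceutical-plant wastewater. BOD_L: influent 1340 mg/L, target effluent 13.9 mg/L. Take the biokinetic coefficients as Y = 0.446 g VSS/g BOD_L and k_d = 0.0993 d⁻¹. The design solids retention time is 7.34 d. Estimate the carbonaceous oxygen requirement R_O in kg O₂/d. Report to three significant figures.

Observed yield with endogenous decay: Y_obs = Y / (1 + k_d·θ_c) = 0.446 / (1 + 0.0993 × 7.34) = 0.446 / 1.729 = 0.2580 g VSS/g BOD_L.
ΔS = 1340 − 13.9 = 1326 mg/L, so the substrate removal rate is 294 × 1326/1000 = 389.9 kg BOD_L/d.
Biomass synthesised: P_X = Y_obs × 389.9 = 100.6 kg VSS/d.
R_O = Q·ΔS − 1.42 P_X = 389.9 − 142.8 = 247.1 kg O₂/d.

R_O ≈ 247 kg O₂/d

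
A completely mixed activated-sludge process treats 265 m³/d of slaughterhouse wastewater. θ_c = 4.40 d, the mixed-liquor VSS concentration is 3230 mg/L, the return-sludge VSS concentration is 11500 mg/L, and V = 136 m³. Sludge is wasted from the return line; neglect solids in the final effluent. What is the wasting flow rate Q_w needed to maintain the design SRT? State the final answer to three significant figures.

Q_w = (V·X)/(θ_c X_r) = 136.0 × 3230 / (4.40 × 11500) = 8.681 m³/d.

Q_w ≈ 8.68 m³/d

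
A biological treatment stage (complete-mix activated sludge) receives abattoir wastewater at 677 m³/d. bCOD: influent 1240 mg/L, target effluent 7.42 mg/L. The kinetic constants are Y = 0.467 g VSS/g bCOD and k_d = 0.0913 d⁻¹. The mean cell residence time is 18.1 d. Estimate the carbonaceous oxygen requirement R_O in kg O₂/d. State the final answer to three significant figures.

The observed yield is Y_obs = Y/(1 + k_d·θ_c) = 0.467 / (1 + 0.0913 × 18.1) = 0.467 / 2.653 = 0.1761 g VSS per g bCOD removed.
Mass of bCOD removed per day: Q(S₀ − S) = 677 × 1233 g/m³ = 834.5 kg/d.
Biomass synthesised: P_X = Y_obs × 834.5 = 146.9 kg VSS/d.
R_O = Q·ΔS − 1.42 P_X = 834.5 − 208.6 = 625.8 kg O₂/d.

R_O ≈ 626 kg O₂/d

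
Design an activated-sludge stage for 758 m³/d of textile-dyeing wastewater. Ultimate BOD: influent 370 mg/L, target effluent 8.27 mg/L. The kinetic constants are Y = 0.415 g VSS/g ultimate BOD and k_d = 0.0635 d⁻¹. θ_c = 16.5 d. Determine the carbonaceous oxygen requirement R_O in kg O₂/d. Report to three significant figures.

Observed yield with endogenous decay: Y_obs = Y / (1 + k_d·θ_c) = 0.415 / (1 + 0.0635 × 16.5) = 0.415 / 2.048 = 0.2027 g VSS/g ultimate BOD.
ΔS = 370 − 8.27 = 361.7 mg/L, so the substrate removal rate is 758 × 361.7/1000 = 274.2 kg ultimate BOD/d.
P_X = Y_obs·Q·(S₀ − S) = 0.2027 × 274.2 = 55.57 kg VSS/d.
Carbonaceous O₂ demand = substrate oxidised − cell-mass equivalent = 274.2 − 1.42 × 55.57 = 195.3 kg O₂/d.

R_O ≈ 195 kg O₂/d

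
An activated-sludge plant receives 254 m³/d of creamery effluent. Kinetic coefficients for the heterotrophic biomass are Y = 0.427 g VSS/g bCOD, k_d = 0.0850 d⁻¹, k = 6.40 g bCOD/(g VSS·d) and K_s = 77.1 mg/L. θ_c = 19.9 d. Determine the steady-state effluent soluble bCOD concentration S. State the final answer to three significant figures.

Effluent substrate depends only on kinetics and SRT: S = K_s(1 + k_d θ_c) / [θ_c(Yk − k_d) − 1] = 77.1 × (1 + 0.0850 × 19.9) / [19.9 × (0.427 × 6.40 − 0.0850) − 1] = 207.5 / 51.69 = 4.015 mg/L.

S ≈ 4.01 mg/L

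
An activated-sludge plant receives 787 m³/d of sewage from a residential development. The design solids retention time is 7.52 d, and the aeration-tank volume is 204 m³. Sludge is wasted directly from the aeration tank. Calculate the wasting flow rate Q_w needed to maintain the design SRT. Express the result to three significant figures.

Q_w ≈ 27.1 m³/d

With mixed-liquor wasting, θ_c = V/Q_w, so Q_w = V/θ_c = 204.0/7.52 = 27.13 m³/d.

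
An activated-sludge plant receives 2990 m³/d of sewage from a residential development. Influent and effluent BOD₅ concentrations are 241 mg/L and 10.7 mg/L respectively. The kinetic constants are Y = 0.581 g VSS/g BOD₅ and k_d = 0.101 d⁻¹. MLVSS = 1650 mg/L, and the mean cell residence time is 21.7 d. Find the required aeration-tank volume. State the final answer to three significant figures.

V ≈ 1650 m³

From the SRT design equation V = Y Q (S₀−S) θ_c / [X (1 + k_d θ_c)] = 0.581 × 2990 × (241 − 10.7) × 21.7 / [1650 × (1 + 0.101 × 21.7)] = 8.68×10^6 / 5266 = 1649 m³.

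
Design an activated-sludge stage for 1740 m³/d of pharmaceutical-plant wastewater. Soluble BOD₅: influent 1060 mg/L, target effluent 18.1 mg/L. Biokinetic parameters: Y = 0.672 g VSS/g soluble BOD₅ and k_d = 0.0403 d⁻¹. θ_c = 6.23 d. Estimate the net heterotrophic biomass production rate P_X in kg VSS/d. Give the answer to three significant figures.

Correct the yield for decay: Y_obs = Y/(1 + k_d θ_c) = 0.672 / (1 + 0.0403 × 6.23) = 0.672 / 1.251 = 0.5371.
Substrate removed = Q·(S₀ − S) = 1740 m³/d × (1060 − 18.1) g/m³ = 1.81×10^6 g/d = 1813 kg/d.
Net biomass production P_X = Y_obs × Q·(S₀ − S) = 0.5371 × 1813 = 973.8 kg VSS/d.

P_X ≈ 974 kg VSS/d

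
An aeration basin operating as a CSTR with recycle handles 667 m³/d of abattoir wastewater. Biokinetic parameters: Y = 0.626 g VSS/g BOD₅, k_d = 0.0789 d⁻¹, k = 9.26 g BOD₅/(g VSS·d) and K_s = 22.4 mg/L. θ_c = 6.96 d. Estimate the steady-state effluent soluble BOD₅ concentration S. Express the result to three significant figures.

For a completely mixed reactor with recycle the Lawrence–McCarty relation gives S = K_s·(1 + k_d·θ_c) / [θ_c·(Y·k − k_d) − 1] = 22.4 × (1 + 0.0789 × 6.96) / [6.96 × (0.626 × 9.26 − 0.0789) − 1] = 34.70 / 38.80 = 0.8944 mg/L.

S ≈ 0.894 mg/L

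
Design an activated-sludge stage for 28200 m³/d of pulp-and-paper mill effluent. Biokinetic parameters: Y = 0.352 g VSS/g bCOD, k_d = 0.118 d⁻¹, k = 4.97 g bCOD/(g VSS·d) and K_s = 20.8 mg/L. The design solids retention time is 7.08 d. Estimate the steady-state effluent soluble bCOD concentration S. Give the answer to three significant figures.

S ≈ 3.62 mg/L

For a completely mixed reactor with recycle the Lawrence–McCarty relation gives S = K_s·(1 + k_d·θ_c) / [θ_c·(Y·k − k_d) − 1] = 20.8 × (1 + 0.118 × 7.08) / [7.08 × (0.352 × 4.97 − 0.118) − 1] = 38.18 / 10.55 = 3.618 mg/L.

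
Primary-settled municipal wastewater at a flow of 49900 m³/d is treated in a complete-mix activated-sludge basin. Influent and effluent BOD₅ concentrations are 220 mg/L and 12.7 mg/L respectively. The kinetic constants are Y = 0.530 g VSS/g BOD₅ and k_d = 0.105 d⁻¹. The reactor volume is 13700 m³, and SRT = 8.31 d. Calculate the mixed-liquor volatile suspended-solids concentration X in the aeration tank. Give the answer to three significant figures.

Solving the biomass balance for X: X = Y Q (S₀−S) θ_c / [V (1+k_d θ_c)] = 0.530 × 49900 × (220 − 12.7) × 8.31 / [13700 × (1 + 0.105 × 8.31)] = 1776 mg/L.

X ≈ 1780 mg/L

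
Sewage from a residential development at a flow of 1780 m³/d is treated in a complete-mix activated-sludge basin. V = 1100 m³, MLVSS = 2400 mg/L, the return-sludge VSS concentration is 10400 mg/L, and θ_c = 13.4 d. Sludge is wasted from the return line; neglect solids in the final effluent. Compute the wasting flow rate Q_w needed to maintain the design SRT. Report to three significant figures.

Q_w ≈ 18.9 m³/d

Q_w = (V·X)/(θ_c X_r) = 1100 × 2400 / (13.4 × 10400) = 18.94 m³/d.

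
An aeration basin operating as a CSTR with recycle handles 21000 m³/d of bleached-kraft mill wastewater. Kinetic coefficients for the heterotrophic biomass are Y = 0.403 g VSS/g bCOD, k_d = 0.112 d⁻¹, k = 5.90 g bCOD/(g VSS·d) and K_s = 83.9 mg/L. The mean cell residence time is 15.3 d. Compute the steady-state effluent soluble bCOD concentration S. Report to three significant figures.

Effluent substrate depends only on kinetics and SRT: S = K_s(1 + k_d θ_c) / [θ_c(Yk − k_d) − 1] = 83.9 × (1 + 0.112 × 15.3) / [15.3 × (0.403 × 5.90 − 0.112) − 1] = 227.7 / 33.67 = 6.763 mg/L.

S ≈ 6.76 mg/L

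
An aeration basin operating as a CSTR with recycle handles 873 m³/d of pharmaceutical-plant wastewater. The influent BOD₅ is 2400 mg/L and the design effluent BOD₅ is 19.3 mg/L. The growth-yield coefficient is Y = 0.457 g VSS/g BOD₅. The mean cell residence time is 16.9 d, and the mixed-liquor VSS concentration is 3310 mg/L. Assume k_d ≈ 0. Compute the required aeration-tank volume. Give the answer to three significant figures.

V·X = Y·Q·ΔS·θ_c gives V = 0.457 × 873 × (2400 − 19.3) × 16.9 / 3310 = 4849 m³.

V ≈ 4850 m³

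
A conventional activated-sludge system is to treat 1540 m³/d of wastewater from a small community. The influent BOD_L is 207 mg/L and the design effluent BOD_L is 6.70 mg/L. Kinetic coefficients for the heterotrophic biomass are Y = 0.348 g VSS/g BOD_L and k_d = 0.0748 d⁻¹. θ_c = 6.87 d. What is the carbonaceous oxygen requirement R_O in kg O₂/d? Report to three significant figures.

Observed yield with endogenous decay: Y_obs = Y / (1 + k_d·θ_c) = 0.348 / (1 + 0.0748 × 6.87) = 0.348 / 1.514 = 0.2299 g VSS/g BOD_L.
Substrate removed = Q·(S₀ − S) = 1540 m³/d × (207 − 6.70) g/m³ = 3.08×10^5 g/d = 308.5 kg/d.
Biomass synthesised: P_X = Y_obs × 308.5 = 70.91 kg VSS/d.
R_O = Q·ΔS − 1.42 P_X = 308.5 − 100.7 = 207.8 kg O₂/d.

R_O ≈ 208 kg O₂/d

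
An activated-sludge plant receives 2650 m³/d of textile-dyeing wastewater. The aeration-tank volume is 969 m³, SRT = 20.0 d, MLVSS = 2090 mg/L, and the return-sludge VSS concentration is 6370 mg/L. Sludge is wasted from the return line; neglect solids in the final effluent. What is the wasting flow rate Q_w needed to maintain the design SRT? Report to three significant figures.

Wasting from the return line (neglecting effluent solids): Q_w = V·X / (θ_c·X_r) = 969.0 × 2090 / (20.0 × 6370) = 15.90 m³/d.

Q_w ≈ 15.9 m³/d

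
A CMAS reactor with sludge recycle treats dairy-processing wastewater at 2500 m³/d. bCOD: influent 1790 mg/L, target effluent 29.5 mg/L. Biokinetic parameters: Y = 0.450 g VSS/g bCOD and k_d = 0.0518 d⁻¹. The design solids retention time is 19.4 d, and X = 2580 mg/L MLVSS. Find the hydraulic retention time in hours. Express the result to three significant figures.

From the SRT design equation V = Y Q (S₀−S) θ_c / [X (1 + k_d θ_c)] = 0.450 × 2500 × (1790 − 29.5) × 19.4 / [2580 × (1 + 0.0518 × 19.4)] = 3.84×10^7 / 5173 = 7428 m³.
Hydraulic retention time τ = V/Q = 7428 / 2500 = 2.971 d = 71.31 h.

τ ≈ 71.3 h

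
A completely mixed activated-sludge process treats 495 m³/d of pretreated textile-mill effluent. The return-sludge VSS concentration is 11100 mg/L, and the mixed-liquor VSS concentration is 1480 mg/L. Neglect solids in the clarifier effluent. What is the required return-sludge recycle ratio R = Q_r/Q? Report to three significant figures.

R ≈ 0.154

R = Q_r/Q = X/(X_r − X) = 1480 / (11100 − 1480) = 0.1538.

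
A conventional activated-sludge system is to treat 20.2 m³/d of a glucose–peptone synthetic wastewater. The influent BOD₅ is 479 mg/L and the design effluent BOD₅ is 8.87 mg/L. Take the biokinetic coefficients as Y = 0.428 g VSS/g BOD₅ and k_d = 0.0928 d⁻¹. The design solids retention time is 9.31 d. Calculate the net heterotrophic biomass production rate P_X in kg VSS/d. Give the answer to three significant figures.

Observed yield with endogenous decay: Y_obs = Y / (1 + k_d·θ_c) = 0.428 / (1 + 0.0928 × 9.31) = 0.428 / 1.864 = 0.2296 g VSS/g BOD₅.
Mass of BOD₅ removed per day: Q(S₀ − S) = 20.2 × 470.1 g/m³ = 9.497 kg/d.
P_X = Y_obs · Q(S₀ − S) = 0.2296 × 9.497 = 2.181 kg VSS/d.

P_X ≈ 2.18 kg VSS/d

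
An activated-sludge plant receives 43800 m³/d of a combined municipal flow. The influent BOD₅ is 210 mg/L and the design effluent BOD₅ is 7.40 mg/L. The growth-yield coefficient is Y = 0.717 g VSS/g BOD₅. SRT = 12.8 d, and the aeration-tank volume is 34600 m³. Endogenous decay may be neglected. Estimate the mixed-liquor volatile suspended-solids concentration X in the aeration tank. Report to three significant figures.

From V·X = Y·Q·(S₀ − S)·θ_c (decay neglected): X = 0.717 × 43800 × (210 − 7.40) × 12.8 / 34600 = 2354 mg/L.

X ≈ 2350 mg/L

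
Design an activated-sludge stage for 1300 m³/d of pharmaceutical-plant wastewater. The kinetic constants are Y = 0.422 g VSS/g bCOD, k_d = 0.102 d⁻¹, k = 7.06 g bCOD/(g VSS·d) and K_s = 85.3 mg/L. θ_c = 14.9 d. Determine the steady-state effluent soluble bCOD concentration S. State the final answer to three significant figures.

Effluent substrate depends only on kinetics and SRT: S = K_s(1 + k_d θ_c) / [θ_c(Yk − k_d) − 1] = 85.3 × (1 + 0.102 × 14.9) / [14.9 × (0.422 × 7.06 − 0.102) − 1] = 214.9 / 41.87 = 5.133 mg/L.

S ≈ 5.13 mg/L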